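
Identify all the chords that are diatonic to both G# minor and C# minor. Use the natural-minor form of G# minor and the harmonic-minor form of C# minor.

Triads in G# minor (natural minor): G# minor (i), A# diminished (ii°), B major (III), C# minor (iv), D# minor (v), E major (VI), F# major (VII).
Triads in C# minor (harmonic minor): C# minor (i), D# diminished (ii°), E augmented (III+), F# minor (iv), G# major (V), A major (VI), B# diminished (vii°).
Shared triads with their functions: C# minor (iv in G# minor, i in C# minor).

C#m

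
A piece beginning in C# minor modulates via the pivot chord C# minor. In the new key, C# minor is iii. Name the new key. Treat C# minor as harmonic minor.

The numeral iii denotes a minor triad on scale degree 3. With C# on degree 3, the tonic of the new key is A.
Degree 3 carries a minor triad in major keys, so the destination is A major.
Check: the diatonic triads of A major are A (I), Bm (ii), C#m (iii), D (IV), E (V), F#m (vi), G#dim (vii°) — C# minor is indeed iii.

A major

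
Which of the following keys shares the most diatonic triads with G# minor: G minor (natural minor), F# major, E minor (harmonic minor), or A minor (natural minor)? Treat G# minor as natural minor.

Triads of G# minor (natural minor): G# minor (i), A# diminished (ii°), B major (III), C# minor (iv), D# minor (v), E major (VI), F# major (VII).
G minor (natural minor) shares 0: none.
F# major shares 4: G#m, B, D#m, F#.
E minor (harmonic minor) shares 1: B.
A minor (natural minor) shares 0: none.
The most common triads (4) are shared with F# major.

F# major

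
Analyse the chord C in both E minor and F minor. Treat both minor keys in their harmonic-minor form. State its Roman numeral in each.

VI in E minor; V in F minor

The scale of E minor (harmonic minor) is E F# G A B C D#; C is degree 6, and the triad built there (C-E-G) is major, so it is VI.
The scale of F minor (harmonic minor) is F G Ab Bb C Db E; C is degree 5, and the triad built there (C-E-G) is major, so it is V.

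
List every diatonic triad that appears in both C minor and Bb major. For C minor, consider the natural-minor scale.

Cm, Eb, Gm, Bb

Triads in C minor (natural minor): Cm (i), Ddim (ii°), Eb (III), Fm (iv), Gm (v), Ab (VI), Bb (VII).
Triads in Bb major: Bb (I), Cm (ii), Dm (iii), Eb (IV), F (V), Gm (vi), Adim (vii°).
Shared triads with their functions: Cm (i in C minor, ii in Bb major); Eb (III in C minor, IV in Bb major); Gm (v in C minor, vi in Bb major); Bb (VII in C minor, I in Bb major).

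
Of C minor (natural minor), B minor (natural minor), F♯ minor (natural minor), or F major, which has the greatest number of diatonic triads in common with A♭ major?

Triads of A♭ major: A♭ major (I), B♭ minor (ii), C minor (iii), D♭ major (IV), E♭ major (V), F minor (vi), G diminished (vii°).
C minor (natural minor) shares 4: A♭, Cm, E♭, Fm.
B minor (natural minor) shares 0: none.
F♯ minor (natural minor) shares 0: none.
F major shares 0: none.
The most common triads (4) are shared with C minor.

C minor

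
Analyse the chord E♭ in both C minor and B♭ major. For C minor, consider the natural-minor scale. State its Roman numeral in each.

III in C minor; IV in B♭ major

The scale of C minor (natural minor) is C D E♭ F G A♭ B♭; E♭ is degree 3, and the triad built there (E♭-G-B♭) is major, so it is III.
The scale of B♭ major is B♭ C D E♭ F G A; E♭ is degree 4, and the triad built there (E♭-G-B♭) is major, so it is IV.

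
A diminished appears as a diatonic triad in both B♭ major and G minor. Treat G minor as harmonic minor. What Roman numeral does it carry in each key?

vii° in B♭ major; ii° in G minor

The scale of B♭ major is B♭ C D E♭ F G A; A is degree 7, and the triad built there (A-C-E♭) is diminished, so it is vii°.
The scale of G minor (harmonic minor) is G A B♭ C D E♭ F♯; A is degree 2, and the triad built there (A-C-E♭) is diminished, so it is ii°.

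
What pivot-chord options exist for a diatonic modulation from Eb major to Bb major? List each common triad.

Eb, Gm, Bb, Cm

Triads in Eb major: Eb (I), Fm (ii), Gm (iii), Ab (IV), Bb (V), Cm (vi), Ddim (vii°).
Triads in Bb major: Bb (I), Cm (ii), Dm (iii), Eb (IV), F (V), Gm (vi), Adim (vii°).
Shared triads with their functions: Eb (I in Eb major, IV in Bb major); Gm (iii in Eb major, vi in Bb major); Bb (V in Eb major, I in Bb major); Cm (vi in Eb major, ii in Bb major).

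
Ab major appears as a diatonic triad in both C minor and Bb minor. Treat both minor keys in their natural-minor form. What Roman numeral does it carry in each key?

The scale of C minor (natural minor) is C D Eb F G Ab Bb; Ab is degree 6, and the triad built there (Ab-C-Eb) is major, so it is VI.
The scale of Bb minor (natural minor) is Bb C Db Eb F Gb Ab; Ab is degree 7, and the triad built there (Ab-C-Eb) is major, so it is VII.

VI in C minor; VII in Bb minor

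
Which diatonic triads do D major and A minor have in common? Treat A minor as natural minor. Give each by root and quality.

Triads in D major: D (I), Em (ii), F#m (iii), G (IV), A (V), Bm (vi), C#dim (vii°).
Triads in A minor (natural minor): Am (i), Bdim (ii°), C (III), Dm (iv), Em (v), F (VI), G (VII).
Shared triads with their functions: Em (ii in D major, v in A minor); G (IV in D major, VII in A minor).

Em, G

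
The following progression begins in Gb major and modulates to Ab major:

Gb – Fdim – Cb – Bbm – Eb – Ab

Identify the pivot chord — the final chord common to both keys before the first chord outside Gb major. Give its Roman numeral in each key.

Chords diatonic to Gb major: Gb, Abm, Bbm, Cb, Db, Ebm, Fdim.
Reading the progression, the first chord not in that set is Eb, so the modulation leaves Gb major there.
The chord immediately before Eb is Bbm, which is diatonic to both keys: iii in Gb major and ii in Ab major.

Bbm — iii in Gb major, ii in Ab major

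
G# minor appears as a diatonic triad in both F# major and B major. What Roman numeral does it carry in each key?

The scale of F# major is F# G# A# B C# D# E#; G# is degree 2, and the triad built there (G#-B-D#) is minor, so it is ii.
The scale of B major is B C# D# E F# G# A#; G# is degree 6, and the triad built there (G#-B-D#) is minor, so it is vi.

ii in F# major; vi in B major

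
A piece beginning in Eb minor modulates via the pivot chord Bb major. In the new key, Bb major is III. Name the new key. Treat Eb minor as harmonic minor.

G minor

The numeral III denotes a major triad on scale degree 3. With Bb on degree 3, the tonic of the new key is G.
Degree 3 carries a major triad in natural-minor keys, so the destination is G minor.
Check: the diatonic triads of G minor (natural minor) are Gm (i), Adim (ii°), Bb (III), Cm (iv), Dm (v), Eb (VI), F (VII) — Bb major is indeed III.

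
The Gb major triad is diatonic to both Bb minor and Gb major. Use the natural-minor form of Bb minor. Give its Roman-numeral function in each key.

The scale of Bb minor (natural minor) is Bb C Db Eb F Gb Ab; Gb is degree 6, and the triad built there (Gb-Bb-Db) is major, so it is VI.
The scale of Gb major is Gb Ab Bb Cb Db Eb F; Gb is degree 1, and the triad built there (Gb-Bb-Db) is major, so it is I.

VI in Bb minor; I in Gb major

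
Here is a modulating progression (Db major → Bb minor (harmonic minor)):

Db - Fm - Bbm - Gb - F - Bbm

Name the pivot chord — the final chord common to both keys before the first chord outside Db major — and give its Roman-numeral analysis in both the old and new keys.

Gb — IV in Db major, VI in Bb minor

Chords diatonic to Db major: Db, Ebm, Fm, Gb, Ab, Bbm, Cdim.
Reading the progression, the first chord not in that set is F, so the modulation leaves Db major there.
The chord immediately before F is Gb, which is diatonic to both keys: IV in Db major and VI in Bb minor.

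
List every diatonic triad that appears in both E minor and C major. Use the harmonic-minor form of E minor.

Triads in E minor (harmonic minor): Em (i), F♯dim (ii°), Gaug (III+), Am (iv), B (V), C (VI), D♯dim (vii°).
Triads in C major: C (I), Dm (ii), Em (iii), F (IV), G (V), Am (vi), Bdim (vii°).
Shared triads with their functions: Em (i in E minor, iii in C major); Am (iv in E minor, vi in C major); C (VI in E minor, I in C major).

Em, Am, C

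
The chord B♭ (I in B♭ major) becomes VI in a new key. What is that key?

D minor

The numeral VI denotes a major triad on scale degree 6. With B♭ on degree 6, the tonic of the new key is D.
Degree 6 carries a major triad in minor keys, so the destination is D minor.
Check: the diatonic triads of D minor (natural minor) are Dm (i), Edim (ii°), F (III), Gm (iv), Am (v), B♭ (VI), C (VII) — B♭ is indeed VI.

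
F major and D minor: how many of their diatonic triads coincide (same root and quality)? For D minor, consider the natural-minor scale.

Diatonic triads of F major: F (I), Gm (ii), Am (iii), Bb (IV), C (V), Dm (vi), Edim (vii°).
Diatonic triads of D minor (natural minor): Dm (i), Edim (ii°), F (III), Gm (iv), Am (v), Bb (VI), C (VII).
Matching root and quality in both lists: F, Gm, Am, Bb, C, Dm, Edim.
That gives 7 common triads.

7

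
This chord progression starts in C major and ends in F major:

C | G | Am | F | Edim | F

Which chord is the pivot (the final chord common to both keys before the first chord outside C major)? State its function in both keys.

Chords diatonic to C major: C, Dm, Em, F, G, Am, Bdim.
Reading the progression, the first chord not in that set is Edim, so the modulation leaves C major there.
The chord immediately before Edim is F, which is diatonic to both keys: IV in C major and I in F major.

F — IV in C major, I in F major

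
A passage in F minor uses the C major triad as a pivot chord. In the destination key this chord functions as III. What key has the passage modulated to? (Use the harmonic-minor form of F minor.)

A minor

The numeral III denotes a major triad on scale degree 3. With C on degree 3, the tonic of the new key is A.
Degree 3 carries a major triad in natural-minor keys, so the destination is A minor.
Check: the diatonic triads of A minor (natural minor) are Am (i), Bdim (ii°), C (III), Dm (iv), Em (v), F (VI), G (VII) — C major is indeed III.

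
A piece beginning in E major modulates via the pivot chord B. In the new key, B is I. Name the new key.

The numeral I denotes a major triad on scale degree 1. With B on degree 1, the tonic of the new key is B.
Degree 1 carries a major triad in major keys, so the destination is B major.
Check: the diatonic triads of B major are B (I), C#m (ii), D#m (iii), E (IV), F# (V), G#m (vi), A#dim (vii°) — B is indeed I.

B major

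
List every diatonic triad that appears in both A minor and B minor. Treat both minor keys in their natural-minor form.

Em, G

Triads in A minor (natural minor): Am (i), Bdim (ii°), C (III), Dm (iv), Em (v), F (VI), G (VII).
Triads in B minor (natural minor): Bm (i), C♯dim (ii°), D (III), Em (iv), F♯m (v), G (VI), A (VII).
Shared triads with their functions: Em (v in A minor, iv in B minor); G (VII in A minor, VI in B minor).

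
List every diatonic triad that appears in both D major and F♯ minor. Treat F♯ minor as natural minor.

Triads in D major: D major (I), E minor (ii), F♯ minor (iii), G major (IV), A major (V), B minor (vi), C♯ diminished (vii°).
Triads in F♯ minor (natural minor): F♯ minor (i), G♯ diminished (ii°), A major (III), B minor (iv), C♯ minor (v), D major (VI), E major (VII).
Shared triads with their functions: D major (I in D major, VI in F♯ minor); F♯ minor (iii in D major, i in F♯ minor); A major (V in D major, III in F♯ minor); B minor (vi in D major, iv in F♯ minor).

D, F♯m, A, Bm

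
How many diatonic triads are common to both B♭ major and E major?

Diatonic triads of B♭ major: B♭ major (I), C minor (ii), D minor (iii), E♭ major (IV), F major (V), G minor (vi), A diminished (vii°).
Diatonic triads of E major: E major (I), F♯ minor (ii), G♯ minor (iii), A major (IV), B major (V), C♯ minor (vi), D♯ diminished (vii°).
No triad has the same root and quality in both keys.

0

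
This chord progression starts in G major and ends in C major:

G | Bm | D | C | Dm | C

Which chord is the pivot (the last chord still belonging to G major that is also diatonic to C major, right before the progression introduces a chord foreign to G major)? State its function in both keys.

C — IV in G major, I in C major

Chords diatonic to G major: G, Am, Bm, C, D, Em, F#dim.
Reading the progression, the first chord not in that set is Dm, so the modulation leaves G major there.
The chord immediately before Dm is C, which is diatonic to both keys: IV in G major and I in C major.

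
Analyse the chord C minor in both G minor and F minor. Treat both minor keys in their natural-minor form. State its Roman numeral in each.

iv in G minor; v in F minor

The scale of G minor (natural minor) is G A Bb C D Eb F; C is degree 4, and the triad built there (C-Eb-G) is minor, so it is iv.
The scale of F minor (natural minor) is F G Ab Bb C Db Eb; C is degree 5, and the triad built there (C-Eb-G) is minor, so it is v.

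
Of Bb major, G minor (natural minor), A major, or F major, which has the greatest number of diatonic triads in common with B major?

A major

Triads of B major: B major (I), C# minor (ii), D# minor (iii), E major (IV), F# major (V), G# minor (vi), A# diminished (vii°).
Bb major shares 0: none.
G minor (natural minor) shares 0: none.
A major shares 2: C#m, E.
F major shares 0: none.
The most common triads (2) are shared with A major.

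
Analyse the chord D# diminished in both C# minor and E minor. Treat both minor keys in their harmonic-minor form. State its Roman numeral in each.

ii° in C# minor; vii° in E minor

The scale of C# minor (harmonic minor) is C# D# E F# G# A B#; D# is degree 2, and the triad built there (D#-F#-A) is diminished, so it is ii°.
The scale of E minor (harmonic minor) is E F# G A B C D#; D# is degree 7, and the triad built there (D#-F#-A) is diminished, so it is vii°.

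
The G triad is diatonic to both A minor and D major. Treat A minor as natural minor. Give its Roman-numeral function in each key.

VII in A minor; IV in D major

The scale of A minor (natural minor) is A B C D E F G; G is degree 7, and the triad built there (G-B-D) is major, so it is VII.
The scale of D major is D E F# G A B C#; G is degree 4, and the triad built there (G-B-D) is major, so it is IV.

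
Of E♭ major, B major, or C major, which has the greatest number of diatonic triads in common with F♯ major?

Triads of F♯ major: F♯ (I), G♯m (ii), A♯m (iii), B (IV), C♯ (V), D♯m (vi), E♯dim (vii°).
E♭ major shares 0: none.
B major shares 4: F♯, G♯m, B, D♯m.
C major shares 0: none.
The most common triads (4) are shared with B major.

B major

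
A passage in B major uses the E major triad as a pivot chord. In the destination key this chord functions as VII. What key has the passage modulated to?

F# minor

The numeral VII denotes a major triad on scale degree 7. With E on degree 7, the tonic of the new key is F#.
Degree 7 carries a major triad in natural-minor keys, so the destination is F# minor.
Check: the diatonic triads of F# minor (natural minor) are F#m (i), G#dim (ii°), A (III), Bm (iv), C#m (v), D (VI), E (VII) — E major is indeed VII.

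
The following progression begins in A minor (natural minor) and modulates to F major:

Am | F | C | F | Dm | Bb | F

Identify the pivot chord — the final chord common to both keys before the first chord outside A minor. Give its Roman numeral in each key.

Dm — iv in A minor, vi in F major

Chords diatonic to A minor: Am, Bdim, C, Dm, Em, F, G.
Reading the progression, the first chord not in that set is Bb, so the modulation leaves A minor there.
The chord immediately before Bb is Dm, which is diatonic to both keys: iv in A minor and vi in F major.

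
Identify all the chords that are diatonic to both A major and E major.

Triads in A major: A (I), Bm (ii), C#m (iii), D (IV), E (V), F#m (vi), G#dim (vii°).
Triads in E major: E (I), F#m (ii), G#m (iii), A (IV), B (V), C#m (vi), D#dim (vii°).
Shared triads with their functions: A (I in A major, IV in E major); C#m (iii in A major, vi in E major); E (V in A major, I in E major); F#m (vi in A major, ii in E major).

A, C#m, E, F#m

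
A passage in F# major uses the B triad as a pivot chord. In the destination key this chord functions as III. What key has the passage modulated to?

G# minor

The numeral III denotes a major triad on scale degree 3. With B on degree 3, the tonic of the new key is G#.
Degree 3 carries a major triad in natural-minor keys, so the destination is G# minor.
Check: the diatonic triads of G# minor (natural minor) are G#m (i), A#dim (ii°), B (III), C#m (iv), D#m (v), E (VI), F# (VII) — B is indeed III.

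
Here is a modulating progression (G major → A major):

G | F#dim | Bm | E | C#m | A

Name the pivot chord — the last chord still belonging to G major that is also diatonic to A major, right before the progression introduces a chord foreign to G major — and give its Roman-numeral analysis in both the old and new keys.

Bm — iii in G major, ii in A major

Chords diatonic to G major: G, Am, Bm, C, D, Em, F#dim.
Reading the progression, the first chord not in that set is E, so the modulation leaves G major there.
The chord immediately before E is Bm, which is diatonic to both keys: iii in G major and ii in A major.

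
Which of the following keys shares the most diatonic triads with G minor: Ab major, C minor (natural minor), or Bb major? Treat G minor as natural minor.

Bb major

Triads of G minor (natural minor): G minor (i), A diminished (ii°), Bb major (III), C minor (iv), D minor (v), Eb major (VI), F major (VII).
Ab major shares 2: Cm, Eb.
C minor (natural minor) shares 4: Gm, Bb, Cm, Eb.
Bb major shares 7: Gm, Adim, Bb, Cm, Dm, Eb, F.
The most common triads (7) are shared with Bb major.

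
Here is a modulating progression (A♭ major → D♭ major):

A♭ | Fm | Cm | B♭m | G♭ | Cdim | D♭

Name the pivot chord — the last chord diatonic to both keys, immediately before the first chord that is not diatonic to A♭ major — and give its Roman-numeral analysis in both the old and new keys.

Chords diatonic to A♭ major: A♭, B♭m, Cm, D♭, E♭, Fm, Gdim.
Reading the progression, the first chord not in that set is G♭, so the modulation leaves A♭ major there.
The chord immediately before G♭ is B♭m, which is diatonic to both keys: ii in A♭ major and vi in D♭ major.

B♭m — ii in A♭ major, vi in D♭ major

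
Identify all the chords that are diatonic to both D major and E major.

Triads in D major: D (I), Em (ii), F#m (iii), G (IV), A (V), Bm (vi), C#dim (vii°).
Triads in E major: E (I), F#m (ii), G#m (iii), A (IV), B (V), C#m (vi), D#dim (vii°).
Shared triads with their functions: F#m (iii in D major, ii in E major); A (V in D major, IV in E major).

F#m, A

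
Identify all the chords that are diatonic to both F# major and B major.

F#, G#m, B, D#m

Triads in F# major: F# major (I), G# minor (ii), A# minor (iii), B major (IV), C# major (V), D# minor (vi), E# diminished (vii°).
Triads in B major: B major (I), C# minor (ii), D# minor (iii), E major (IV), F# major (V), G# minor (vi), A# diminished (vii°).
Shared triads with their functions: F# major (I in F# major, V in B major); G# minor (ii in F# major, vi in B major); B major (IV in F# major, I in B major); D# minor (vi in F# major, iii in B major).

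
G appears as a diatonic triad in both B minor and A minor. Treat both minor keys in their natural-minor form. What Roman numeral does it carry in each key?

The scale of B minor (natural minor) is B C# D E F# G A; G is degree 6, and the triad built there (G-B-D) is major, so it is VI.
The scale of A minor (natural minor) is A B C D E F G; G is degree 7, and the triad built there (G-B-D) is major, so it is VII.

VI in B minor; VII in A minor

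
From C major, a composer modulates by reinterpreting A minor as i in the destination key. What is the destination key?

The numeral i denotes a minor triad on scale degree 1. With A on degree 1, the tonic of the new key is A.
Degree 1 carries a minor triad in minor keys, so the destination is A minor.
Check: the diatonic triads of A minor (natural minor) are Am (i), Bdim (ii°), C (III), Dm (iv), Em (v), F (VI), G (VII) — A minor is indeed i.

A minor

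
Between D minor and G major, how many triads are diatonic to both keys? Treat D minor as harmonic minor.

0

Diatonic triads of D minor (harmonic minor): Dm (i), Edim (ii°), Faug (III+), Gm (iv), A (V), Bb (VI), C#dim (vii°).
Diatonic triads of G major: G (I), Am (ii), Bm (iii), C (IV), D (V), Em (vi), F#dim (vii°).
No triad has the same root and quality in both keys.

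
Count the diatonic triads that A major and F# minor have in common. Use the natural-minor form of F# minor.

Diatonic triads of A major: A (I), Bm (ii), C#m (iii), D (IV), E (V), F#m (vi), G#dim (vii°).
Diatonic triads of F# minor (natural minor): F#m (i), G#dim (ii°), A (III), Bm (iv), C#m (v), D (VI), E (VII).
Matching root and quality in both lists: A, Bm, C#m, D, E, F#m, G#dim.
That gives 7 common triads.

7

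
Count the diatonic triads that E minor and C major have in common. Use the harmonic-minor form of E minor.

Diatonic triads of E minor (harmonic minor): Em (i), F#dim (ii°), Gaug (III+), Am (iv), B (V), C (VI), D#dim (vii°).
Diatonic triads of C major: C (I), Dm (ii), Em (iii), F (IV), G (V), Am (vi), Bdim (vii°).
Matching root and quality in both lists: Em, Am, C.
That gives 3 common triads.

3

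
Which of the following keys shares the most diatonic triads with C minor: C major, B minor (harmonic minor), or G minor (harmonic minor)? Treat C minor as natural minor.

G minor

Triads of C minor (natural minor): Cm (i), Ddim (ii°), Eb (III), Fm (iv), Gm (v), Ab (VI), Bb (VII).
C major shares 0: none.
B minor (harmonic minor) shares 0: none.
G minor (harmonic minor) shares 3: Cm, Eb, Gm.
The most common triads (3) are shared with G minor.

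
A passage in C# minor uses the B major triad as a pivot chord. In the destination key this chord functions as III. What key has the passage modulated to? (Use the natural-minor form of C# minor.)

G# minor

The numeral III denotes a major triad on scale degree 3. With B on degree 3, the tonic of the new key is G#.
Degree 3 carries a major triad in natural-minor keys, so the destination is G# minor.
Check: the diatonic triads of G# minor (natural minor) are G#m (i), A#dim (ii°), B (III), C#m (iv), D#m (v), E (VI), F# (VII) — B major is indeed III.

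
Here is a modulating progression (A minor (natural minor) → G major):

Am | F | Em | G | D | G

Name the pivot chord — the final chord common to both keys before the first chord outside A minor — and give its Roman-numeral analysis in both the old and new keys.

G — VII in A minor, I in G major

Chords diatonic to A minor: Am, Bdim, C, Dm, Em, F, G.
Reading the progression, the first chord not in that set is D, so the modulation leaves A minor there.
The chord immediately before D is G, which is diatonic to both keys: VII in A minor and I in G major.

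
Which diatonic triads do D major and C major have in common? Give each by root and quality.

Em, G

Triads in D major: D (I), Em (ii), F#m (iii), G (IV), A (V), Bm (vi), C#dim (vii°).
Triads in C major: C (I), Dm (ii), Em (iii), F (IV), G (V), Am (vi), Bdim (vii°).
Shared triads with their functions: Em (ii in D major, iii in C major); G (IV in D major, V in C major).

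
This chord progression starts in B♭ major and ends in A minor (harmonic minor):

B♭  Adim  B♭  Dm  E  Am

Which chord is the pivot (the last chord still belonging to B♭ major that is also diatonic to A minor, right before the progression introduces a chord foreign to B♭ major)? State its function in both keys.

Chords diatonic to B♭ major: B♭, Cm, Dm, E♭, F, Gm, Adim.
Reading the progression, the first chord not in that set is E, so the modulation leaves B♭ major there.
The chord immediately before E is Dm, which is diatonic to both keys: iii in B♭ major and iv in A minor.

Dm — iii in B♭ major, iv in A minor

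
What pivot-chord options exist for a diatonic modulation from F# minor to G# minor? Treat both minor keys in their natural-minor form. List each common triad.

Triads in F# minor (natural minor): F# minor (i), G# diminished (ii°), A major (III), B minor (iv), C# minor (v), D major (VI), E major (VII).
Triads in G# minor (natural minor): G# minor (i), A# diminished (ii°), B major (III), C# minor (iv), D# minor (v), E major (VI), F# major (VII).
Shared triads with their functions: C# minor (v in F# minor, iv in G# minor); E major (VII in F# minor, VI in G# minor).

C#m, E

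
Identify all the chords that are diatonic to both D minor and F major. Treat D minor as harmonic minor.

Triads in D minor (harmonic minor): D minor (i), E diminished (ii°), F augmented (III+), G minor (iv), A major (V), Bb major (VI), C# diminished (vii°).
Triads in F major: F major (I), G minor (ii), A minor (iii), Bb major (IV), C major (V), D minor (vi), E diminished (vii°).
Shared triads with their functions: D minor (i in D minor, vi in F major); E diminished (ii° in D minor, vii° in F major); G minor (iv in D minor, ii in F major); Bb major (VI in D minor, IV in F major).

Dm, Edim, Gm, Bb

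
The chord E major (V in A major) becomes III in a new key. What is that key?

The numeral III denotes a major triad on scale degree 3. With E on degree 3, the tonic of the new key is C♯.
Degree 3 carries a major triad in natural-minor keys, so the destination is C♯ minor.
Check: the diatonic triads of C♯ minor (natural minor) are C♯m (i), D♯dim (ii°), E (III), F♯m (iv), G♯m (v), A (VI), B (VII) — E major is indeed III.

C♯ minor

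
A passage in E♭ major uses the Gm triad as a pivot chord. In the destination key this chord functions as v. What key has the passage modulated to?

The numeral v denotes a minor triad on scale degree 5. With G on degree 5, the tonic of the new key is C.
Degree 5 carries a minor triad in natural-minor keys, so the destination is C minor.
Check: the diatonic triads of C minor (natural minor) are Cm (i), Ddim (ii°), E♭ (III), Fm (iv), Gm (v), A♭ (VI), B♭ (VII) — Gm is indeed v.

C minor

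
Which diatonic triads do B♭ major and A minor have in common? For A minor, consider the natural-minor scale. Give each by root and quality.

Dm, F

Triads in B♭ major: B♭ major (I), C minor (ii), D minor (iii), E♭ major (IV), F major (V), G minor (vi), A diminished (vii°).
Triads in A minor (natural minor): A minor (i), B diminished (ii°), C major (III), D minor (iv), E minor (v), F major (VI), G major (VII).
Shared triads with their functions: D minor (iii in B♭ major, iv in A minor); F major (V in B♭ major, VI in A minor).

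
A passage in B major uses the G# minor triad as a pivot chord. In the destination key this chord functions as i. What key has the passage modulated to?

The numeral i denotes a minor triad on scale degree 1. With G# on degree 1, the tonic of the new key is G#.
Degree 1 carries a minor triad in minor keys, so the destination is G# minor.
Check: the diatonic triads of G# minor (natural minor) are G#m (i), A#dim (ii°), B (III), C#m (iv), D#m (v), E (VI), F# (VII) — G# minor is indeed i.

G# minor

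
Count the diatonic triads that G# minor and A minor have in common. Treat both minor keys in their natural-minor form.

0

Diatonic triads of G# minor (natural minor): G#m (i), A#dim (ii°), B (III), C#m (iv), D#m (v), E (VI), F# (VII).
Diatonic triads of A minor (natural minor): Am (i), Bdim (ii°), C (III), Dm (iv), Em (v), F (VI), G (VII).
No triad has the same root and quality in both keys.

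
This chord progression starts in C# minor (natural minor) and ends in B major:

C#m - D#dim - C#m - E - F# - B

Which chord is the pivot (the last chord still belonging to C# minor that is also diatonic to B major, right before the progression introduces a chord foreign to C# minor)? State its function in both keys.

Chords diatonic to C# minor: C#m, D#dim, E, F#m, G#m, A, B.
Reading the progression, the first chord not in that set is F#, so the modulation leaves C# minor there.
The chord immediately before F# is E, which is diatonic to both keys: III in C# minor and IV in B major.

E — III in C# minor, IV in B major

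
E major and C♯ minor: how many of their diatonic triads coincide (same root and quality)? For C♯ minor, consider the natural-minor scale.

7

Diatonic triads of E major: E (I), F♯m (ii), G♯m (iii), A (IV), B (V), C♯m (vi), D♯dim (vii°).
Diatonic triads of C♯ minor (natural minor): C♯m (i), D♯dim (ii°), E (III), F♯m (iv), G♯m (v), A (VI), B (VII).
Matching root and quality in both lists: E, F♯m, G♯m, A, B, C♯m, D♯dim.
That gives 7 common triads.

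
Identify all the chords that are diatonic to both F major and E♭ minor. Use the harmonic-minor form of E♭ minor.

Triads in F major: F (I), Gm (ii), Am (iii), B♭ (IV), C (V), Dm (vi), Edim (vii°).
Triads in E♭ minor (harmonic minor): E♭m (i), Fdim (ii°), G♭aug (III+), A♭m (iv), B♭ (V), C♭ (VI), Ddim (vii°).
Shared triads with their functions: B♭ (IV in F major, V in E♭ minor).

B♭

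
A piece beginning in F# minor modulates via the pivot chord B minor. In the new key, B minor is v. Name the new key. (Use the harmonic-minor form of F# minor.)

The numeral v denotes a minor triad on scale degree 5. With B on degree 5, the tonic of the new key is E.
Degree 5 carries a minor triad in natural-minor keys, so the destination is E minor.
Check: the diatonic triads of E minor (natural minor) are Em (i), F#dim (ii°), G (III), Am (iv), Bm (v), C (VI), D (VII) — B minor is indeed v.

E minor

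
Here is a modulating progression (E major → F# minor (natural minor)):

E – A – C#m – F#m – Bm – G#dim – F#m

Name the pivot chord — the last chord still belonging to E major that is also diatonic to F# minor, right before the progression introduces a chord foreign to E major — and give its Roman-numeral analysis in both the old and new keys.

F#m — ii in E major, i in F# minor

Chords diatonic to E major: E, F#m, G#m, A, B, C#m, D#dim.
Reading the progression, the first chord not in that set is Bm, so the modulation leaves E major there.
The chord immediately before Bm is F#m, which is diatonic to both keys: ii in E major and i in F# minor.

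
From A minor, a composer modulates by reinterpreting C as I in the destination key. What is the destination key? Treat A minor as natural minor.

C major

The numeral I denotes a major triad on scale degree 1. With C on degree 1, the tonic of the new key is C.
Degree 1 carries a major triad in major keys, so the destination is C major.
Check: the diatonic triads of C major are C (I), Dm (ii), Em (iii), F (IV), G (V), Am (vi), Bdim (vii°) — C is indeed I.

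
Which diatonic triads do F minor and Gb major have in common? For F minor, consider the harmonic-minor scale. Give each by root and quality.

Bbm, Db

Triads in F minor (harmonic minor): F minor (i), G diminished (ii°), Ab augmented (III+), Bb minor (iv), C major (V), Db major (VI), E diminished (vii°).
Triads in Gb major: Gb major (I), Ab minor (ii), Bb minor (iii), Cb major (IV), Db major (V), Eb minor (vi), F diminished (vii°).
Shared triads with their functions: Bb minor (iv in F minor, iii in Gb major); Db major (VI in F minor, V in Gb major).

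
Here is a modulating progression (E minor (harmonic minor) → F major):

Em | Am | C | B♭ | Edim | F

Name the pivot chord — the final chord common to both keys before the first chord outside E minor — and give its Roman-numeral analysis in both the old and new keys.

Chords diatonic to E minor: Em, F♯dim, Gaug, Am, B, C, D♯dim.
Reading the progression, the first chord not in that set is B♭, so the modulation leaves E minor there.
The chord immediately before B♭ is C, which is diatonic to both keys: VI in E minor and V in F major.

C — VI in E minor, V in F major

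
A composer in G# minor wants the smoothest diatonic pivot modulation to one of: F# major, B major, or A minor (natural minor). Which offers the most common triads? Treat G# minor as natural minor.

B major

Triads of G# minor (natural minor): G#m (i), A#dim (ii°), B (III), C#m (iv), D#m (v), E (VI), F# (VII).
F# major shares 4: G#m, B, D#m, F#.
B major shares 7: G#m, A#dim, B, C#m, D#m, E, F#.
A minor (natural minor) shares 0: none.
The most common triads (7) are shared with B major.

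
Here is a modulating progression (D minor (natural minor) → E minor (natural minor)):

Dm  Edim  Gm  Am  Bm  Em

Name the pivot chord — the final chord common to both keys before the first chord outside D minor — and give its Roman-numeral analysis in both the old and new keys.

Am — v in D minor, iv in E minor

Chords diatonic to D minor: Dm, Edim, F, Gm, Am, B♭, C.
Reading the progression, the first chord not in that set is Bm, so the modulation leaves D minor there.
The chord immediately before Bm is Am, which is diatonic to both keys: v in D minor and iv in E minor.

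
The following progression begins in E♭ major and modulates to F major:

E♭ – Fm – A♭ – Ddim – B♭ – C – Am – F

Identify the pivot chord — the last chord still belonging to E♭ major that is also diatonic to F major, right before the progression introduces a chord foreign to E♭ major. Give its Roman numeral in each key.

B♭ — V in E♭ major, IV in F major

Chords diatonic to E♭ major: E♭, Fm, Gm, A♭, B♭, Cm, Ddim.
Reading the progression, the first chord not in that set is C, so the modulation leaves E♭ major there.
The chord immediately before C is B♭, which is diatonic to both keys: V in E♭ major and IV in F major.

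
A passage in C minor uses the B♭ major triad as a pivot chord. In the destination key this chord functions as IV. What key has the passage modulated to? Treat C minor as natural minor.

The numeral IV denotes a major triad on scale degree 4. With B♭ on degree 4, the tonic of the new key is F.
Degree 4 carries a major triad in major keys, so the destination is F major.
Check: the diatonic triads of F major are F (I), Gm (ii), Am (iii), B♭ (IV), C (V), Dm (vi), Edim (vii°) — B♭ major is indeed IV.

F major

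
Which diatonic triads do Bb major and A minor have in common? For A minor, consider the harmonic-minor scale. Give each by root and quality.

Triads in Bb major: Bb (I), Cm (ii), Dm (iii), Eb (IV), F (V), Gm (vi), Adim (vii°).
Triads in A minor (harmonic minor): Am (i), Bdim (ii°), Caug (III+), Dm (iv), E (V), F (VI), G#dim (vii°).
Shared triads with their functions: Dm (iii in Bb major, iv in A minor); F (V in Bb major, VI in A minor).

Dm, F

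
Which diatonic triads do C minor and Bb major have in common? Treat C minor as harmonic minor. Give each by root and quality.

Triads in C minor (harmonic minor): Cm (i), Ddim (ii°), Ebaug (III+), Fm (iv), G (V), Ab (VI), Bdim (vii°).
Triads in Bb major: Bb (I), Cm (ii), Dm (iii), Eb (IV), F (V), Gm (vi), Adim (vii°).
Shared triads with their functions: Cm (i in C minor, ii in Bb major).

Cm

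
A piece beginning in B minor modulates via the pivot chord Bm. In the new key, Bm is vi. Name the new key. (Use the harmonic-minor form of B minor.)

D major

The numeral vi denotes a minor triad on scale degree 6. With B on degree 6, the tonic of the new key is D.
Degree 6 carries a minor triad in major keys, so the destination is D major.
Check: the diatonic triads of D major are D (I), Em (ii), F#m (iii), G (IV), A (V), Bm (vi), C#dim (vii°) — Bm is indeed vi.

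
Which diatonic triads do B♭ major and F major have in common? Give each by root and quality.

Triads in B♭ major: B♭ major (I), C minor (ii), D minor (iii), E♭ major (IV), F major (V), G minor (vi), A diminished (vii°).
Triads in F major: F major (I), G minor (ii), A minor (iii), B♭ major (IV), C major (V), D minor (vi), E diminished (vii°).
Shared triads with their functions: B♭ major (I in B♭ major, IV in F major); D minor (iii in B♭ major, vi in F major); F major (V in B♭ major, I in F major); G minor (vi in B♭ major, ii in F major).

B♭, Dm, F, Gm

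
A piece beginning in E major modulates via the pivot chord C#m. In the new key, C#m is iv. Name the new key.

The numeral iv denotes a minor triad on scale degree 4. With C# on degree 4, the tonic of the new key is G#.
Degree 4 carries a minor triad in minor keys, so the destination is G# minor.
Check: the diatonic triads of G# minor (natural minor) are G#m (i), A#dim (ii°), B (III), C#m (iv), D#m (v), E (VI), F# (VII) — C#m is indeed iv.

G# minor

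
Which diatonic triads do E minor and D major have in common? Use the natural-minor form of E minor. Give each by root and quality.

Triads in E minor (natural minor): E minor (i), F# diminished (ii°), G major (III), A minor (iv), B minor (v), C major (VI), D major (VII).
Triads in D major: D major (I), E minor (ii), F# minor (iii), G major (IV), A major (V), B minor (vi), C# diminished (vii°).
Shared triads with their functions: E minor (i in E minor, ii in D major); G major (III in E minor, IV in D major); B minor (v in E minor, vi in D major); D major (VII in E minor, I in D major).

Em, G, Bm, D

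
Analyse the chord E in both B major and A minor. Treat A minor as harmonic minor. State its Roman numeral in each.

The scale of B major is B C♯ D♯ E F♯ G♯ A♯; E is degree 4, and the triad built there (E-G♯-B) is major, so it is IV.
The scale of A minor (harmonic minor) is A B C D E F G♯; E is degree 5, and the triad built there (E-G♯-B) is major, so it is V.

IV in B major; V in A minor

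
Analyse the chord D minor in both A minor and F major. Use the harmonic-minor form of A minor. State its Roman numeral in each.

The scale of A minor (harmonic minor) is A B C D E F G#; D is degree 4, and the triad built there (D-F-A) is minor, so it is iv.
The scale of F major is F G A Bb C D E; D is degree 6, and the triad built there (D-F-A) is minor, so it is vi.

iv in A minor; vi in F major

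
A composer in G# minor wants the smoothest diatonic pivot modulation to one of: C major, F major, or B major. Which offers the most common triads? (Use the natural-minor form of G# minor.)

B major

Triads of G# minor (natural minor): G#m (i), A#dim (ii°), B (III), C#m (iv), D#m (v), E (VI), F# (VII).
C major shares 0: none.
F major shares 0: none.
B major shares 7: G#m, A#dim, B, C#m, D#m, E, F#.
The most common triads (7) are shared with B major.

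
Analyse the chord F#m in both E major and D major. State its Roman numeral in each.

The scale of E major is E F# G# A B C# D#; F# is degree 2, and the triad built there (F#-A-C#) is minor, so it is ii.
The scale of D major is D E F# G A B C#; F# is degree 3, and the triad built there (F#-A-C#) is minor, so it is iii.

ii in E major; iii in D major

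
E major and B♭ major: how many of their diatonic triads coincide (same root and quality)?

0

Diatonic triads of E major: E (I), F♯m (ii), G♯m (iii), A (IV), B (V), C♯m (vi), D♯dim (vii°).
Diatonic triads of B♭ major: B♭ (I), Cm (ii), Dm (iii), E♭ (IV), F (V), Gm (vi), Adim (vii°).
No triad has the same root and quality in both keys.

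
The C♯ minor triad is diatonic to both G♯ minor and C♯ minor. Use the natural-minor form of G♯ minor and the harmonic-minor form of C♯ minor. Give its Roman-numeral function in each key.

iv in G♯ minor; i in C♯ minor

The scale of G♯ minor (natural minor) is G♯ A♯ B C♯ D♯ E F♯; C♯ is degree 4, and the triad built there (C♯-E-G♯) is minor, so it is iv.
The scale of C♯ minor (harmonic minor) is C♯ D♯ E F♯ G♯ A B♯; C♯ is degree 1, and the triad built there (C♯-E-G♯) is minor, so it is i.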